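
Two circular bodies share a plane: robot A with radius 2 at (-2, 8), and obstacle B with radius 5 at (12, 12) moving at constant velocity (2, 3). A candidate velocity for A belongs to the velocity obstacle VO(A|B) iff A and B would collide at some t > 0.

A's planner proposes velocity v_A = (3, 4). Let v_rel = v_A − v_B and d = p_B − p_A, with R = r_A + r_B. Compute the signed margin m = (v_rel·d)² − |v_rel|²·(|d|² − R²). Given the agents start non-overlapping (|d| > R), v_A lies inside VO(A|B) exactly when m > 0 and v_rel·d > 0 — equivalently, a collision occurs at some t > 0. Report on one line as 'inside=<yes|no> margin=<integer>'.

d = (14, 4),  |d|² = 212;  R = 2+5 = 7,  c = 212−7² = 163
v_rel = (1, 1),  |v_rel|² = 2;  v_rel·d = (1)·(14) + (1)·(4) = 18
2·t² − 36·t + 163 = 0  ⇒  m = 18² − 2·163 = -2
m = -2 < 0,  v_rel·d = 18 > 0  ⇒  outside

inside=no margin=-2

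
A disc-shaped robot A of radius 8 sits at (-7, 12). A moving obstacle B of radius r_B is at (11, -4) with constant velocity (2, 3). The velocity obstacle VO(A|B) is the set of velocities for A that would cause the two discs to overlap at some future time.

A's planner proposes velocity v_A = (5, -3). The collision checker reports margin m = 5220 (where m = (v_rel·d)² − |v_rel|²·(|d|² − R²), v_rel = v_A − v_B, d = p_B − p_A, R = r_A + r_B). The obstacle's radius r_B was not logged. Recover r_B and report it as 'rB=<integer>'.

m = 5220
d = (18, -16);  v_rel = (3, -6),  |v_rel|² = 45
v_rel×d = (3)·(-16) − (-6)·(18) = 60
since m = R²·45 − 60²:  R² = (3600 + 5220) / 45 = 196
R = √196 = 14  ⇒  r_B = 14 − 8 = 6

rB=6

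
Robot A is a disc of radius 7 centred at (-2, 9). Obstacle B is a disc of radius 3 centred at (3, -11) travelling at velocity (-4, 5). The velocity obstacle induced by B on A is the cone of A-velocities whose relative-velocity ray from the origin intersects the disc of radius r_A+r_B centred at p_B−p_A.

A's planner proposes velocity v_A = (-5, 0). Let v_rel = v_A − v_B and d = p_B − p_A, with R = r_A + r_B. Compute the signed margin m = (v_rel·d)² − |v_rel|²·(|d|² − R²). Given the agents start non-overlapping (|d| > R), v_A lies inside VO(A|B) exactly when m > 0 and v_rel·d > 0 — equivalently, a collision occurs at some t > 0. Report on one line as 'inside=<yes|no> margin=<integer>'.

d = (5, -20),  |d|² = 425;  R = 7+3 = 10,  c = 425−10² = 325
v_rel = (-1, -5),  |v_rel|² = 26;  v_rel·d = (-1)·(5) + (-5)·(-20) = 95
26·t² − 190·t + 325 = 0  ⇒  m = 95² − 26·325 = 575
m = 575 > 0,  v_rel·d = 95 > 0  ⇒  inside

inside=yes margin=575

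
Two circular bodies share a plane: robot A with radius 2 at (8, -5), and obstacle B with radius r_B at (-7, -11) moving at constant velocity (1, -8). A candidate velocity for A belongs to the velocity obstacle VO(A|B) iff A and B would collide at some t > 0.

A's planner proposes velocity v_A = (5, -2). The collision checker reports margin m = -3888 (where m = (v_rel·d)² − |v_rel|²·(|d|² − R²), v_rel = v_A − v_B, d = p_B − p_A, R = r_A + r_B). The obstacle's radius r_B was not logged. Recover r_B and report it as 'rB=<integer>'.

m = -3888
d = (-15, -6);  v_rel = (4, 6),  |v_rel|² = 52
v_rel×d = (4)·(-6) − (6)·(-15) = 66
since m = R²·52 − 66²:  R² = (4356 + -3888) / 52 = 9
R = √9 = 3  ⇒  r_B = 3 − 2 = 1

rB=1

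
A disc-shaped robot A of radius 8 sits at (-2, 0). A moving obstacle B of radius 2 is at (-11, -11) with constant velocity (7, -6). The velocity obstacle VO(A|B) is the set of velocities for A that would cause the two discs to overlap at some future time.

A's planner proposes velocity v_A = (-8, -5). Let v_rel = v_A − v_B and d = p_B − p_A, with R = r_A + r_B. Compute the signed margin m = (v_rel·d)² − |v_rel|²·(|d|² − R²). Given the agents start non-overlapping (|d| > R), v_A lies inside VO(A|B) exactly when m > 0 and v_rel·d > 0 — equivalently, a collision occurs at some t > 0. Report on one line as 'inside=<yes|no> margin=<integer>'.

d = (-9, -11),  |d|² = 202;  R = 8+2 = 10,  c = 202−10² = 102
v_rel = (-15, 1),  |v_rel|² = 226;  v_rel·d = (-15)·(-9) + (1)·(-11) = 124
226·t² − 248·t + 102 = 0  ⇒  m = 124² − 226·102 = -7676
m = -7676 < 0,  v_rel·d = 124 > 0  ⇒  outside

inside=no margin=-7676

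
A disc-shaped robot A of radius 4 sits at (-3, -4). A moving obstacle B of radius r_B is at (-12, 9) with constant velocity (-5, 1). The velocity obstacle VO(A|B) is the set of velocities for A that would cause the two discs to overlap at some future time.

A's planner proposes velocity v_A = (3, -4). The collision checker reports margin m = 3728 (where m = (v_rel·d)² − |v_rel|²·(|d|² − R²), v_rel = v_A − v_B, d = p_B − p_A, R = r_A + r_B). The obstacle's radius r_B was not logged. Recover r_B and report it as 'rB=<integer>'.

m = 3728
d = (-9, 13);  v_rel = (8, -5),  |v_rel|² = 89
v_rel×d = (8)·(13) − (-5)·(-9) = 59
since m = R²·89 − 59²:  R² = (3481 + 3728) / 89 = 81
R = √81 = 9  ⇒  r_B = 9 − 4 = 5

rB=5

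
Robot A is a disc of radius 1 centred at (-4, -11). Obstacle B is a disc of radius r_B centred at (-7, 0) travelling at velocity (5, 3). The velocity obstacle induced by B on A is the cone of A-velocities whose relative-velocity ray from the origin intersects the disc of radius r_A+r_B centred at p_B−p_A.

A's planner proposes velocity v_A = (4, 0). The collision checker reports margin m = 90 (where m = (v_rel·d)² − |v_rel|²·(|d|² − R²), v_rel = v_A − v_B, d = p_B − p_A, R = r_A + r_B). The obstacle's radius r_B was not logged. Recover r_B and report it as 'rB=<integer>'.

m = 90
d = (-3, 11);  v_rel = (-1, -3),  |v_rel|² = 10
v_rel×d = (-1)·(11) − (-3)·(-3) = -20
since m = R²·10 − (-20)²:  R² = (400 + 90) / 10 = 49
R = √49 = 7  ⇒  r_B = 7 − 1 = 6

rB=6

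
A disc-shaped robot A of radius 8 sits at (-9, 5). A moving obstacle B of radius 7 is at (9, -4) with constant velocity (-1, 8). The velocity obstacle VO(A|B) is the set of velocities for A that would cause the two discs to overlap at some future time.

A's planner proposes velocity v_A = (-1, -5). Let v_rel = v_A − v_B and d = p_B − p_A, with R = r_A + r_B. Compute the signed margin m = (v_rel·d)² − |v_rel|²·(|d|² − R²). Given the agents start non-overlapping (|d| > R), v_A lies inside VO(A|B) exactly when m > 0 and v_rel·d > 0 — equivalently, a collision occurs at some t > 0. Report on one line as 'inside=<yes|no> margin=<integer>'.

d = (18, -9),  |d|² = 405;  R = 8+7 = 15,  c = 405−15² = 180
v_rel = (0, -13),  |v_rel|² = 169;  v_rel·d = (0)·(18) + (-13)·(-9) = 117
169·t² − 234·t + 180 = 0  ⇒  m = 117² − 169·180 = -16731
m = -16731 < 0,  v_rel·d = 117 > 0  ⇒  outside

inside=no margin=-16731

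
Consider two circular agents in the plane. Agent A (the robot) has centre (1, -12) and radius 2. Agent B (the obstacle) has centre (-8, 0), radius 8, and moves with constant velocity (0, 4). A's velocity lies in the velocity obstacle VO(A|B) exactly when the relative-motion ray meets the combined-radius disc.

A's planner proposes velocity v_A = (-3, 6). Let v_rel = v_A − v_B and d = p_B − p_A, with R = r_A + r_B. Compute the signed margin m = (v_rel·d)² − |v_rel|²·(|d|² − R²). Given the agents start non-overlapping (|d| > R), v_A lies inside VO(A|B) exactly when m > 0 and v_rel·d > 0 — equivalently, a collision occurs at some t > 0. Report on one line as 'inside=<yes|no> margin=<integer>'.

d = (-9, 12),  |d|² = 225;  R = 2+8 = 10,  c = 225−10² = 125
v_rel = (-3, 2),  |v_rel|² = 13;  v_rel·d = (-3)·(-9) + (2)·(12) = 51
13·t² − 102·t + 125 = 0  ⇒  m = 51² − 13·125 = 976
m = 976 > 0,  v_rel·d = 51 > 0  ⇒  inside

inside=yes margin=976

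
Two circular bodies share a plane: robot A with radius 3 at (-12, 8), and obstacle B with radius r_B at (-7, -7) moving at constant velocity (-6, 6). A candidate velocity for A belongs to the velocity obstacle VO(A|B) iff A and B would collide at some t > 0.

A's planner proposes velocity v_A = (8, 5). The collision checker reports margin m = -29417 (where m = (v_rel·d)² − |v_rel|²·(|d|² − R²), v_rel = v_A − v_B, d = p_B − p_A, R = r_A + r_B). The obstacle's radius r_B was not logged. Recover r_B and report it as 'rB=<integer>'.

m = -29417
d = (5, -15);  v_rel = (14, -1),  |v_rel|² = 197
v_rel×d = (14)·(-15) − (-1)·(5) = -205
since m = R²·197 − (-205)²:  R² = (42025 + -29417) / 197 = 64
R = √64 = 8  ⇒  r_B = 8 − 3 = 5

rB=5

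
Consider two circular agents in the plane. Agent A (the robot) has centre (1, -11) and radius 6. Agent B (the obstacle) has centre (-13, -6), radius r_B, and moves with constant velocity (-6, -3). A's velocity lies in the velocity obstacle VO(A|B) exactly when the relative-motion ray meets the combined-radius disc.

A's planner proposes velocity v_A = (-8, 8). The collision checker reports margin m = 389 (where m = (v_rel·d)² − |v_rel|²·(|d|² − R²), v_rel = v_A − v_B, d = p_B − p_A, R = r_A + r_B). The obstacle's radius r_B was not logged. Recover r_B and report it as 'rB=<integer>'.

m = 389
d = (-14, 5);  v_rel = (-2, 11),  |v_rel|² = 125
v_rel×d = (-2)·(5) − (11)·(-14) = 144
since m = R²·125 − 144²:  R² = (20736 + 389) / 125 = 169
R = √169 = 13  ⇒  r_B = 13 − 6 = 7

rB=7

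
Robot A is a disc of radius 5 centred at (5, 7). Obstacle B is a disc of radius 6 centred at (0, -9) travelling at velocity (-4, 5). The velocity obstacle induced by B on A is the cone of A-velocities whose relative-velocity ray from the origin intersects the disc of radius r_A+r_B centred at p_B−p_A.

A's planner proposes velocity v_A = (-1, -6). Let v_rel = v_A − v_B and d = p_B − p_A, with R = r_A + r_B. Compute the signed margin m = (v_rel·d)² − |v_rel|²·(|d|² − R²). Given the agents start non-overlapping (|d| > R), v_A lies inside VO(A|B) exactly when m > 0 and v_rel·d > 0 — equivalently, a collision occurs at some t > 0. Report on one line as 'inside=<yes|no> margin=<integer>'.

d = (-5, -16),  |d|² = 281;  R = 5+6 = 11,  c = 281−11² = 160
v_rel = (3, -11),  |v_rel|² = 130;  v_rel·d = (3)·(-5) + (-11)·(-16) = 161
130·t² − 322·t + 160 = 0  ⇒  m = 161² − 130·160 = 5121
m = 5121 > 0,  v_rel·d = 161 > 0  ⇒  inside

inside=yes margin=5121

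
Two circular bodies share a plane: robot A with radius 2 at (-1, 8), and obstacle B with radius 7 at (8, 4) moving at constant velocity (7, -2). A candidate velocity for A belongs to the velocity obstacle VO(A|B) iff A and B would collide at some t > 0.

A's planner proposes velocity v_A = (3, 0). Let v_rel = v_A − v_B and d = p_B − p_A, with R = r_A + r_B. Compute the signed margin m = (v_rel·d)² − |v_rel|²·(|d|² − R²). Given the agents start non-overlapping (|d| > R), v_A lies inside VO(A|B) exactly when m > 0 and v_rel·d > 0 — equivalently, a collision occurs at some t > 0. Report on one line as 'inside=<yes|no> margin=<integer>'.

d = (9, -4),  |d|² = 97;  R = 2+7 = 9,  c = 97−9² = 16
v_rel = (-4, 2),  |v_rel|² = 20;  v_rel·d = (-4)·(9) + (2)·(-4) = -44
20·t² + 88·t + 16 = 0  ⇒  m = (-44)² − 20·16 = 1616
m = 1616 > 0,  v_rel·d = -44 < 0  ⇒  outside

inside=no margin=1616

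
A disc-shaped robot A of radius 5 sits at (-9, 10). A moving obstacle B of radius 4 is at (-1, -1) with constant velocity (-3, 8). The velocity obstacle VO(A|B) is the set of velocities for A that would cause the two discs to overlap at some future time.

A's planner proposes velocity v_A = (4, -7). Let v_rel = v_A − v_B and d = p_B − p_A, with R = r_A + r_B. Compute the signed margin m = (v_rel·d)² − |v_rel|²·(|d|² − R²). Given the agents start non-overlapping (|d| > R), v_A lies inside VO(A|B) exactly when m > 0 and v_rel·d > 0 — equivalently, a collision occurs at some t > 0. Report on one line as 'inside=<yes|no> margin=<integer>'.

d = (8, -11),  |d|² = 185;  R = 5+4 = 9,  c = 185−9² = 104
v_rel = (7, -15),  |v_rel|² = 274;  v_rel·d = (7)·(8) + (-15)·(-11) = 221
274·t² − 442·t + 104 = 0  ⇒  m = 221² − 274·104 = 20345
m = 20345 > 0,  v_rel·d = 221 > 0  ⇒  inside

inside=yes margin=20345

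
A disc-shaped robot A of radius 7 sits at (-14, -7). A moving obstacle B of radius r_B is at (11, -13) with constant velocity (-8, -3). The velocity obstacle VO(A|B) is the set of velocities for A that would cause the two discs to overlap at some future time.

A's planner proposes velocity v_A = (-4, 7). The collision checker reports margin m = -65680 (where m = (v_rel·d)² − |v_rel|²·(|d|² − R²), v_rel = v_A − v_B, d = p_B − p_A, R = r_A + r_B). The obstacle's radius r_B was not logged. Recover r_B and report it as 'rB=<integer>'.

m = -65680
d = (25, -6);  v_rel = (4, 10),  |v_rel|² = 116
v_rel×d = (4)·(-6) − (10)·(25) = -274
since m = R²·116 − (-274)²:  R² = (75076 + -65680) / 116 = 81
R = √81 = 9  ⇒  r_B = 9 − 7 = 2

rB=2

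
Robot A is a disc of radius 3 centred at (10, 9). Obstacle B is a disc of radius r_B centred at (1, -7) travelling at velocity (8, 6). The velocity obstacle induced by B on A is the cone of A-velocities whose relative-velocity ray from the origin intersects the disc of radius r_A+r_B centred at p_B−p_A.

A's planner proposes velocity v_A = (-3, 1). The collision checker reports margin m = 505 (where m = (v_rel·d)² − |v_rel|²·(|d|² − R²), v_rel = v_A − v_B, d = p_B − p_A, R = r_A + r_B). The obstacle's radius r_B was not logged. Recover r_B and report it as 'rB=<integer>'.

m = 505
d = (-9, -16);  v_rel = (-11, -5),  |v_rel|² = 146
v_rel×d = (-11)·(-16) − (-5)·(-9) = 131
since m = R²·146 − 131²:  R² = (17161 + 505) / 146 = 121
R = √121 = 11  ⇒  r_B = 11 − 3 = 8

rB=8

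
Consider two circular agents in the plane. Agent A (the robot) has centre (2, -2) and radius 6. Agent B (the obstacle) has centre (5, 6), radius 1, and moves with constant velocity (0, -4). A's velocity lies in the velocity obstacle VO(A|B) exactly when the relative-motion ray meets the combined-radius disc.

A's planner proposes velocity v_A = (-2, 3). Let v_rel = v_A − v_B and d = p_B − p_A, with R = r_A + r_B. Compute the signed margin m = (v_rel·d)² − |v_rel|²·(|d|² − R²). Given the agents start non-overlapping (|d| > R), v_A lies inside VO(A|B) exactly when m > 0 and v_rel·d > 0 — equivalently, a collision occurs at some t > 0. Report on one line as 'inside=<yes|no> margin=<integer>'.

d = (3, 8),  |d|² = 73;  R = 6+1 = 7,  c = 73−7² = 24
v_rel = (-2, 7),  |v_rel|² = 53;  v_rel·d = (-2)·(3) + (7)·(8) = 50
53·t² − 100·t + 24 = 0  ⇒  m = 50² − 53·24 = 1228
m = 1228 > 0,  v_rel·d = 50 > 0  ⇒  inside

inside=yes margin=1228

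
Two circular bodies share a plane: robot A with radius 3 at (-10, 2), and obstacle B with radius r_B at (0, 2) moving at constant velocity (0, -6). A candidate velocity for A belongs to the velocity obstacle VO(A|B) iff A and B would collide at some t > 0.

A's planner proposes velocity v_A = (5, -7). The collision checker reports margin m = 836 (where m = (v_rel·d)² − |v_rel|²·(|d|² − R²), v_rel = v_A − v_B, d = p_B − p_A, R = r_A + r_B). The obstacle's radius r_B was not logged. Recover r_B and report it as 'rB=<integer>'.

m = 836
d = (10, 0);  v_rel = (5, -1),  |v_rel|² = 26
v_rel×d = (5)·(0) − (-1)·(10) = 10
since m = R²·26 − 10²:  R² = (100 + 836) / 26 = 36
R = √36 = 6  ⇒  r_B = 6 − 3 = 3

rB=3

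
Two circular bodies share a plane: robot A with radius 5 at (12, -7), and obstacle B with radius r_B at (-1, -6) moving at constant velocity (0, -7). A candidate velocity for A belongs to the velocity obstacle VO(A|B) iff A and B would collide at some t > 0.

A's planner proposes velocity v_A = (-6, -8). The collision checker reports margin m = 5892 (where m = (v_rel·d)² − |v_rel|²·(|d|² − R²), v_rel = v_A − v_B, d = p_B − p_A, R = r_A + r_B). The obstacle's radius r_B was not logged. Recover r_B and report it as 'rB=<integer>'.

m = 5892
d = (-13, 1);  v_rel = (-6, -1),  |v_rel|² = 37
v_rel×d = (-6)·(1) − (-1)·(-13) = -19
since m = R²·37 − (-19)²:  R² = (361 + 5892) / 37 = 169
R = √169 = 13  ⇒  r_B = 13 − 5 = 8

rB=8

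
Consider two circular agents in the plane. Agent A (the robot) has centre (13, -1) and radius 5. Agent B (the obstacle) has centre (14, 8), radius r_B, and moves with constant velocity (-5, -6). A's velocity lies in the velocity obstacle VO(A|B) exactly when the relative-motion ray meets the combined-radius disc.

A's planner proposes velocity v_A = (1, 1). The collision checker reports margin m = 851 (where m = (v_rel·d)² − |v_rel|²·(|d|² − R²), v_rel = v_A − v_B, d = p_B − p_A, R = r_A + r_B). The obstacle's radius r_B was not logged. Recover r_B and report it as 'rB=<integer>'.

m = 851
d = (1, 9);  v_rel = (6, 7),  |v_rel|² = 85
v_rel×d = (6)·(9) − (7)·(1) = 47
since m = R²·85 − 47²:  R² = (2209 + 851) / 85 = 36
R = √36 = 6  ⇒  r_B = 6 − 5 = 1

rB=1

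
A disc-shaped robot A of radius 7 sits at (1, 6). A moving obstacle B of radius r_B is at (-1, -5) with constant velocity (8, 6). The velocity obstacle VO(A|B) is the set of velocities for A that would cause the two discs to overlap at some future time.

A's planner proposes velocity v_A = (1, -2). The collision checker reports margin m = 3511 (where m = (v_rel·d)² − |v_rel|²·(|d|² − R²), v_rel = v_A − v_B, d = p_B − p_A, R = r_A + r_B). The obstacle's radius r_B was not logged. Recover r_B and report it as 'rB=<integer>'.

m = 3511
d = (-2, -11);  v_rel = (-7, -8),  |v_rel|² = 113
v_rel×d = (-7)·(-11) − (-8)·(-2) = 61
since m = R²·113 − 61²:  R² = (3721 + 3511) / 113 = 64
R = √64 = 8  ⇒  r_B = 8 − 7 = 1

rB=1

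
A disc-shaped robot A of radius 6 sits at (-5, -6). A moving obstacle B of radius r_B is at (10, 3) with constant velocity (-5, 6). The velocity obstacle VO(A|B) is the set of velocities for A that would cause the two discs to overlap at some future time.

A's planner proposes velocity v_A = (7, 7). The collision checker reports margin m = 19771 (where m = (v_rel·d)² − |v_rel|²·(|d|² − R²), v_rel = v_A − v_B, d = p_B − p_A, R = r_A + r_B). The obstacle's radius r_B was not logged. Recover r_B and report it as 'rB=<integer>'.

m = 19771
d = (15, 9);  v_rel = (12, 1),  |v_rel|² = 145
v_rel×d = (12)·(9) − (1)·(15) = 93
since m = R²·145 − 93²:  R² = (8649 + 19771) / 145 = 196
R = √196 = 14  ⇒  r_B = 14 − 6 = 8

rB=8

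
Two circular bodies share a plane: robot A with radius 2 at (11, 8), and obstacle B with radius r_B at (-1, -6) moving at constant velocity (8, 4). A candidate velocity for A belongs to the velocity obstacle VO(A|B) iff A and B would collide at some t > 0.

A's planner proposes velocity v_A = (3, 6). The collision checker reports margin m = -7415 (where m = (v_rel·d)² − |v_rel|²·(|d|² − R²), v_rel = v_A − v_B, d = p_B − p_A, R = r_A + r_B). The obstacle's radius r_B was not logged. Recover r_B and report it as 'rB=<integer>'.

m = -7415
d = (-12, -14);  v_rel = (-5, 2),  |v_rel|² = 29
v_rel×d = (-5)·(-14) − (2)·(-12) = 94
since m = R²·29 − 94²:  R² = (8836 + -7415) / 29 = 49
R = √49 = 7  ⇒  r_B = 7 − 2 = 5

rB=5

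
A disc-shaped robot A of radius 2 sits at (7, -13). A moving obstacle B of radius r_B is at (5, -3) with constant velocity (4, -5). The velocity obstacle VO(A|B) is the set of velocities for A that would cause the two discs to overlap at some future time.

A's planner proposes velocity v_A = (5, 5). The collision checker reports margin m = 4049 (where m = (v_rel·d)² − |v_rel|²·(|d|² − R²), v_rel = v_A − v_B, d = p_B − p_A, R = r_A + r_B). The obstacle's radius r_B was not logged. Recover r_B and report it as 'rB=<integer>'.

m = 4049
d = (-2, 10);  v_rel = (1, 10),  |v_rel|² = 101
v_rel×d = (1)·(10) − (10)·(-2) = 30
since m = R²·101 − 30²:  R² = (900 + 4049) / 101 = 49
R = √49 = 7  ⇒  r_B = 7 − 2 = 5

rB=5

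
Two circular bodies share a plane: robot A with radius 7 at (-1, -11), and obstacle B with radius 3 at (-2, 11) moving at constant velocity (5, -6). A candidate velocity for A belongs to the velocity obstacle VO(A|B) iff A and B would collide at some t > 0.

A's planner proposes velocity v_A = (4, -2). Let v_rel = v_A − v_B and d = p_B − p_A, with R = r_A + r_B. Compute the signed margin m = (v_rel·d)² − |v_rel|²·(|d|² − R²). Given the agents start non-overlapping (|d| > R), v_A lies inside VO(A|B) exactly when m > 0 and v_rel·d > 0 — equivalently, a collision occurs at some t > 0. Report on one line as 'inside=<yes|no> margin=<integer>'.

d = (-1, 22),  |d|² = 485;  R = 7+3 = 10,  c = 485−10² = 385
v_rel = (-1, 4),  |v_rel|² = 17;  v_rel·d = (-1)·(-1) + (4)·(22) = 89
17·t² − 178·t + 385 = 0  ⇒  m = 89² − 17·385 = 1376
m = 1376 > 0,  v_rel·d = 89 > 0  ⇒  inside

inside=yes margin=1376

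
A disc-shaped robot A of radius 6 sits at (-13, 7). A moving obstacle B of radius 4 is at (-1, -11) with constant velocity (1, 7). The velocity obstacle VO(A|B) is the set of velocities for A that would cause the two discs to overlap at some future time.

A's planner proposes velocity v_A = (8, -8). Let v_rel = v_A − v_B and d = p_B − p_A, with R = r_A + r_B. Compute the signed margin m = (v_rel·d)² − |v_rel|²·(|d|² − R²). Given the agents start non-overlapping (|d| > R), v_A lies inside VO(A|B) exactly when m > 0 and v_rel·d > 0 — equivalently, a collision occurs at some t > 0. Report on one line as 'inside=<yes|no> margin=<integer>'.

d = (12, -18),  |d|² = 468;  R = 6+4 = 10,  c = 468−10² = 368
v_rel = (7, -15),  |v_rel|² = 274;  v_rel·d = (7)·(12) + (-15)·(-18) = 354
274·t² − 708·t + 368 = 0  ⇒  m = 354² − 274·368 = 24484
m = 24484 > 0,  v_rel·d = 354 > 0  ⇒  inside

inside=yes margin=24484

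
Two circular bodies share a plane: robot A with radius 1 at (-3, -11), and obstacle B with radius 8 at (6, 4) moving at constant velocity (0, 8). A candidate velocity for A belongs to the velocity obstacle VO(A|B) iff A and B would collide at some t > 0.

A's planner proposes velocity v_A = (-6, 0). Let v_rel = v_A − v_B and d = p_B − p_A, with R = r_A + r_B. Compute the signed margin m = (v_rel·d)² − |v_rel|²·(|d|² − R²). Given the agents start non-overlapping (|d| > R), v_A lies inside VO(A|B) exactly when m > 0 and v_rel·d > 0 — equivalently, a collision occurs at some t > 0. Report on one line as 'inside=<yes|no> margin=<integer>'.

d = (9, 15),  |d|² = 306;  R = 1+8 = 9,  c = 306−9² = 225
v_rel = (-6, -8),  |v_rel|² = 100;  v_rel·d = (-6)·(9) + (-8)·(15) = -174
100·t² + 348·t + 225 = 0  ⇒  m = (-174)² − 100·225 = 7776
m = 7776 > 0,  v_rel·d = -174 < 0  ⇒  outside

inside=no margin=7776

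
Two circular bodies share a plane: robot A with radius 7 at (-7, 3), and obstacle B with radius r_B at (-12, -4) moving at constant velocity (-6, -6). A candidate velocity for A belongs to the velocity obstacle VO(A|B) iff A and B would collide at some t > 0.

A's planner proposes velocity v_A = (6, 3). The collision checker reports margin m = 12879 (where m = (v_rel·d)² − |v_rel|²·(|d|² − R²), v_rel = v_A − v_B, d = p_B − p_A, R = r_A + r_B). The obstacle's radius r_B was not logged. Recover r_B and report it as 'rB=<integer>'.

m = 12879
d = (-5, -7);  v_rel = (12, 9),  |v_rel|² = 225
v_rel×d = (12)·(-7) − (9)·(-5) = -39
since m = R²·225 − (-39)²:  R² = (1521 + 12879) / 225 = 64
R = √64 = 8  ⇒  r_B = 8 − 7 = 1

rB=1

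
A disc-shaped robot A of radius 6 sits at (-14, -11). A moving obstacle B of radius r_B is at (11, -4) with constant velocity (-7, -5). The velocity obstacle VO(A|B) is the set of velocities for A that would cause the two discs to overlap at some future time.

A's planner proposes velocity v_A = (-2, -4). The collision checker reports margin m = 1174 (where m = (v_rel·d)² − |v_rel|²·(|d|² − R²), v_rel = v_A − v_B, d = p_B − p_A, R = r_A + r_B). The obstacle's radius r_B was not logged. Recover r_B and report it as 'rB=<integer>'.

m = 1174
d = (25, 7);  v_rel = (5, 1),  |v_rel|² = 26
v_rel×d = (5)·(7) − (1)·(25) = 10
since m = R²·26 − 10²:  R² = (100 + 1174) / 26 = 49
R = √49 = 7  ⇒  r_B = 7 − 6 = 1

rB=1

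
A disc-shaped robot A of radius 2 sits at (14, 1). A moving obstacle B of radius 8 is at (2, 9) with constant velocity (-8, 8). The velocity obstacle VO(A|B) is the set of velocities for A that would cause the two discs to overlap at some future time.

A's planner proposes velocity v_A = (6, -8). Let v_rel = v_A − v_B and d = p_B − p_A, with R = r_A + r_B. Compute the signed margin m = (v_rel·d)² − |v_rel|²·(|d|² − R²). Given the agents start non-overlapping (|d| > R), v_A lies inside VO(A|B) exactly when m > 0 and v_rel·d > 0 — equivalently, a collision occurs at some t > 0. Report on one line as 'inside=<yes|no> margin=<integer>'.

d = (-12, 8),  |d|² = 208;  R = 2+8 = 10,  c = 208−10² = 108
v_rel = (14, -16),  |v_rel|² = 452;  v_rel·d = (14)·(-12) + (-16)·(8) = -296
452·t² + 592·t + 108 = 0  ⇒  m = (-296)² − 452·108 = 38800
m = 38800 > 0,  v_rel·d = -296 < 0  ⇒  outside

inside=no margin=38800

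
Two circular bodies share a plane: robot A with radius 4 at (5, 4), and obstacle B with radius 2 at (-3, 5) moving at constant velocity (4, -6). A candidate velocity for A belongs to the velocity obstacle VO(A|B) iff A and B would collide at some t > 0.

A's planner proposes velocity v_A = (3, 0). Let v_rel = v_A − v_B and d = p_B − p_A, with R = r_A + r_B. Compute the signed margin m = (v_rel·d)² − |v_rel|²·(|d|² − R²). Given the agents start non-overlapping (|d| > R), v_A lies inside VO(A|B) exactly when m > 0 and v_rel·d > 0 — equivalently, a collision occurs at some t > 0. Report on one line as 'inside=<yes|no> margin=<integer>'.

d = (-8, 1),  |d|² = 65;  R = 4+2 = 6,  c = 65−6² = 29
v_rel = (-1, 6),  |v_rel|² = 37;  v_rel·d = (-1)·(-8) + (6)·(1) = 14
37·t² − 28·t + 29 = 0  ⇒  m = 14² − 37·29 = -877
m = -877 < 0,  v_rel·d = 14 > 0  ⇒  outside

inside=no margin=-877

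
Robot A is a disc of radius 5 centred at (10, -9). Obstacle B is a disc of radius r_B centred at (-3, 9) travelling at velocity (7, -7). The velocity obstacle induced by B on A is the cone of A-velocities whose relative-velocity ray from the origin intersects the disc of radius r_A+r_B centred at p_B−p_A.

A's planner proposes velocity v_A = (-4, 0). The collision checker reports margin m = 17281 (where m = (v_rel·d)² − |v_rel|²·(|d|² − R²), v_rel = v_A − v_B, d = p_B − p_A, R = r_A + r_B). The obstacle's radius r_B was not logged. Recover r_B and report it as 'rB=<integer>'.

m = 17281
d = (-13, 18);  v_rel = (-11, 7),  |v_rel|² = 170
v_rel×d = (-11)·(18) − (7)·(-13) = -107
since m = R²·170 − (-107)²:  R² = (11449 + 17281) / 170 = 169
R = √169 = 13  ⇒  r_B = 13 − 5 = 8

rB=8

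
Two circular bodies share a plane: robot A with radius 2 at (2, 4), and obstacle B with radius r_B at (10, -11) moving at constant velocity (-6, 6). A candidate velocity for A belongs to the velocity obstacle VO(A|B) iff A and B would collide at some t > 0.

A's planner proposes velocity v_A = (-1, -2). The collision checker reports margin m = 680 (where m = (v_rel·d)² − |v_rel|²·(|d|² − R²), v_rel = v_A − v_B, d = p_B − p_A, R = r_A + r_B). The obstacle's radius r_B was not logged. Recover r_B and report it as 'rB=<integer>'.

m = 680
d = (8, -15);  v_rel = (5, -8),  |v_rel|² = 89
v_rel×d = (5)·(-15) − (-8)·(8) = -11
since m = R²·89 − (-11)²:  R² = (121 + 680) / 89 = 9
R = √9 = 3  ⇒  r_B = 3 − 2 = 1

rB=1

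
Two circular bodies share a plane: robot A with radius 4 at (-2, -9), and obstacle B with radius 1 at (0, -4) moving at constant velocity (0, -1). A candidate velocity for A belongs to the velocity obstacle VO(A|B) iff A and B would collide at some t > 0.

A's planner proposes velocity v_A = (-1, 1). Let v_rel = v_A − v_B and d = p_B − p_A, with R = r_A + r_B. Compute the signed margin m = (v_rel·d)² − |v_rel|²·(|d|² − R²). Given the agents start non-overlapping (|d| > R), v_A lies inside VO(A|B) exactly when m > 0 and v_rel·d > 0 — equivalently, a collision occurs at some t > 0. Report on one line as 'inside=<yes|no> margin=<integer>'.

d = (2, 5),  |d|² = 29;  R = 4+1 = 5,  c = 29−5² = 4
v_rel = (-1, 2),  |v_rel|² = 5;  v_rel·d = (-1)·(2) + (2)·(5) = 8
5·t² − 16·t + 4 = 0  ⇒  m = 8² − 5·4 = 44
m = 44 > 0,  v_rel·d = 8 > 0  ⇒  inside

inside=yes margin=44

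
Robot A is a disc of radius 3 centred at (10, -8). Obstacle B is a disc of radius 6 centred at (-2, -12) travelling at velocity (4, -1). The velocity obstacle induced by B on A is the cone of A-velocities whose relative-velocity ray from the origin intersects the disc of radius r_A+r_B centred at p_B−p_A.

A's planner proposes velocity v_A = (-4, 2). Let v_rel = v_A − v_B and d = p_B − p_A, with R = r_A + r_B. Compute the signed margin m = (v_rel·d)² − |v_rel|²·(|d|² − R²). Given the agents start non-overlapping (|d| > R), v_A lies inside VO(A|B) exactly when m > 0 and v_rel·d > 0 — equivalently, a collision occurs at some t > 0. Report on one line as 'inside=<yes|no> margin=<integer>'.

d = (-12, -4),  |d|² = 160;  R = 3+6 = 9,  c = 160−9² = 79
v_rel = (-8, 3),  |v_rel|² = 73;  v_rel·d = (-8)·(-12) + (3)·(-4) = 84
73·t² − 168·t + 79 = 0  ⇒  m = 84² − 73·79 = 1289
m = 1289 > 0,  v_rel·d = 84 > 0  ⇒  inside

inside=yes margin=1289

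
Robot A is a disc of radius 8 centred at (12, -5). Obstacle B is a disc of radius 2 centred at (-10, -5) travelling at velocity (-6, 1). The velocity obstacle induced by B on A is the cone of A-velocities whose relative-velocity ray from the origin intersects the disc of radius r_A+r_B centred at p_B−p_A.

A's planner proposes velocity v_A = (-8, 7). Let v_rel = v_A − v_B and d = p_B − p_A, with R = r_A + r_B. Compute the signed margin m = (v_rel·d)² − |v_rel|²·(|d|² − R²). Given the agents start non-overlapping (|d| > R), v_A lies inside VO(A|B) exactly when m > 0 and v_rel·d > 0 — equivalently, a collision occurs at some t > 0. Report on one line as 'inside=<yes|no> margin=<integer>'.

d = (-22, 0),  |d|² = 484;  R = 8+2 = 10,  c = 484−10² = 384
v_rel = (-2, 6),  |v_rel|² = 40;  v_rel·d = (-2)·(-22) + (6)·(0) = 44
40·t² − 88·t + 384 = 0  ⇒  m = 44² − 40·384 = -13424
m = -13424 < 0,  v_rel·d = 44 > 0  ⇒  outside

inside=no margin=-13424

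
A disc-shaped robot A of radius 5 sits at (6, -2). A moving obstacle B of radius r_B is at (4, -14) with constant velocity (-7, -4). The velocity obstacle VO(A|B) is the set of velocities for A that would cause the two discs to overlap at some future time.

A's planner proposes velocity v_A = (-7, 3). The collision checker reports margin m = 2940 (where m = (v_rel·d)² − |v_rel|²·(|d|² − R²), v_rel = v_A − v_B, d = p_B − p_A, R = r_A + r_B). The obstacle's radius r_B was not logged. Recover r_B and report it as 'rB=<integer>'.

m = 2940
d = (-2, -12);  v_rel = (0, 7),  |v_rel|² = 49
v_rel×d = (0)·(-12) − (7)·(-2) = 14
since m = R²·49 − 14²:  R² = (196 + 2940) / 49 = 64
R = √64 = 8  ⇒  r_B = 8 − 5 = 3

rB=3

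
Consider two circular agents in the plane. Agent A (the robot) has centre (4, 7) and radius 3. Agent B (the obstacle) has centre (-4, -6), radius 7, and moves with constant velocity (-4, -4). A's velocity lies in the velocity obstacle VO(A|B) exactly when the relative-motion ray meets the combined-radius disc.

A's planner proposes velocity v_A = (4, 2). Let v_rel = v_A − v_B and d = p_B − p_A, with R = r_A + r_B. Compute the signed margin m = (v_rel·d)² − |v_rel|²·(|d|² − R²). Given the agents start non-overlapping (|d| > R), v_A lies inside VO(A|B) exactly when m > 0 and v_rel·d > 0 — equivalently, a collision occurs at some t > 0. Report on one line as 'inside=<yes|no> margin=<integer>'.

d = (-8, -13),  |d|² = 233;  R = 3+7 = 10,  c = 233−10² = 133
v_rel = (8, 6),  |v_rel|² = 100;  v_rel·d = (8)·(-8) + (6)·(-13) = -142
100·t² + 284·t + 133 = 0  ⇒  m = (-142)² − 100·133 = 6864
m = 6864 > 0,  v_rel·d = -142 < 0  ⇒  outside

inside=no margin=6864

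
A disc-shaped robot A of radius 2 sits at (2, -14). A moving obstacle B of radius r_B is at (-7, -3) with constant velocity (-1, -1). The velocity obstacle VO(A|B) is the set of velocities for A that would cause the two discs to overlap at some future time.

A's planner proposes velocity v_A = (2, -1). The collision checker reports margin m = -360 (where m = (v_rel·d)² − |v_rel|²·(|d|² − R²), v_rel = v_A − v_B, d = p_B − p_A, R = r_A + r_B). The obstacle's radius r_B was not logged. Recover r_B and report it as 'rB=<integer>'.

m = -360
d = (-9, 11);  v_rel = (3, 0),  |v_rel|² = 9
v_rel×d = (3)·(11) − (0)·(-9) = 33
since m = R²·9 − 33²:  R² = (1089 + -360) / 9 = 81
R = √81 = 9  ⇒  r_B = 9 − 2 = 7

rB=7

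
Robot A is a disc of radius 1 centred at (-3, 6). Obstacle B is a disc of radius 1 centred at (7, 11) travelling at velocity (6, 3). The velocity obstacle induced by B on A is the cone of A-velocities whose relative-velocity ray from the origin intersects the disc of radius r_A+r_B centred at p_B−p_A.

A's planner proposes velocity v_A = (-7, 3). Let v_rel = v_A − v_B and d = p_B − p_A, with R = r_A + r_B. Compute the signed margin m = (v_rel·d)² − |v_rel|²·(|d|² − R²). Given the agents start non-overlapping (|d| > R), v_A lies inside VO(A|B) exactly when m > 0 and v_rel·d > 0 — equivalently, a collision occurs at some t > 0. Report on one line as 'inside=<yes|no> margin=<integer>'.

d = (10, 5),  |d|² = 125;  R = 1+1 = 2,  c = 125−2² = 121
v_rel = (-13, 0),  |v_rel|² = 169;  v_rel·d = (-13)·(10) + (0)·(5) = -130
169·t² + 260·t + 121 = 0  ⇒  m = (-130)² − 169·121 = -3549
m = -3549 < 0,  v_rel·d = -130 < 0  ⇒  outside

inside=no margin=-3549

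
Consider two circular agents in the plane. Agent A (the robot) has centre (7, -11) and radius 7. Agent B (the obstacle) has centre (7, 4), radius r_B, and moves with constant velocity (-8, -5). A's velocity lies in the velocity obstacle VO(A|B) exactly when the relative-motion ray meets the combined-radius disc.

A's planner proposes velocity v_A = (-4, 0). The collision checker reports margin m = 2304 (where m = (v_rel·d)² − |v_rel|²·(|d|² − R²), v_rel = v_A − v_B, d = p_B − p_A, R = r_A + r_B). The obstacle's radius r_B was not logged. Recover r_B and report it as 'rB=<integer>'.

m = 2304
d = (0, 15);  v_rel = (4, 5),  |v_rel|² = 41
v_rel×d = (4)·(15) − (5)·(0) = 60
since m = R²·41 − 60²:  R² = (3600 + 2304) / 41 = 144
R = √144 = 12  ⇒  r_B = 12 − 7 = 5

rB=5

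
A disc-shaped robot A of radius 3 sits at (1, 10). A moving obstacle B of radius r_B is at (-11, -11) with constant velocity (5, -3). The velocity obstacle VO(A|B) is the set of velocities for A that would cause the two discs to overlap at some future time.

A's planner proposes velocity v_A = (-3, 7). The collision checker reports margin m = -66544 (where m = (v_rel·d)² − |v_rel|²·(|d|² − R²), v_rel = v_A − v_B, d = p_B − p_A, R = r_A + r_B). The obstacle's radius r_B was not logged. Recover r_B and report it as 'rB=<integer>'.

m = -66544
d = (-12, -21);  v_rel = (-8, 10),  |v_rel|² = 164
v_rel×d = (-8)·(-21) − (10)·(-12) = 288
since m = R²·164 − 288²:  R² = (82944 + -66544) / 164 = 100
R = √100 = 10  ⇒  r_B = 10 − 3 = 7

rB=7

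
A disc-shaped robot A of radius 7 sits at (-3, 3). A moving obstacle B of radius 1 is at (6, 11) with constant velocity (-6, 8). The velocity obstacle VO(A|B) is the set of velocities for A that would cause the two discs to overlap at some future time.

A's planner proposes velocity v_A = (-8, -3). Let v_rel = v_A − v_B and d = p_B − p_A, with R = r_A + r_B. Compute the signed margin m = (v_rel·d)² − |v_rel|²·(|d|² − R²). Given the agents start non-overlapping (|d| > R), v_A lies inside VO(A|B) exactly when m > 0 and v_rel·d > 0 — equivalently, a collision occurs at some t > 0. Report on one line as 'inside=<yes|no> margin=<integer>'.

d = (9, 8),  |d|² = 145;  R = 7+1 = 8,  c = 145−8² = 81
v_rel = (-2, -11),  |v_rel|² = 125;  v_rel·d = (-2)·(9) + (-11)·(8) = -106
125·t² + 212·t + 81 = 0  ⇒  m = (-106)² − 125·81 = 1111
m = 1111 > 0,  v_rel·d = -106 < 0  ⇒  outside

inside=no margin=1111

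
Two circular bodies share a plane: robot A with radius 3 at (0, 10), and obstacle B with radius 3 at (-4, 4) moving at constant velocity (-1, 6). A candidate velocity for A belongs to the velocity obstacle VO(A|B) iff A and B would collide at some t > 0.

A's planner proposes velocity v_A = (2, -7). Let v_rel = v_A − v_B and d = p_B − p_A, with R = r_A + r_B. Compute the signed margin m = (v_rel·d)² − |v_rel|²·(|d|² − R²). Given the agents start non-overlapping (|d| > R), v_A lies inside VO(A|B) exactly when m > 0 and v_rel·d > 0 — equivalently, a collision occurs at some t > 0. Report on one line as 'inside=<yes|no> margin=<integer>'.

d = (-4, -6),  |d|² = 52;  R = 3+3 = 6,  c = 52−6² = 16
v_rel = (3, -13),  |v_rel|² = 178;  v_rel·d = (3)·(-4) + (-13)·(-6) = 66
178·t² − 132·t + 16 = 0  ⇒  m = 66² − 178·16 = 1508
m = 1508 > 0,  v_rel·d = 66 > 0  ⇒  inside

inside=yes margin=1508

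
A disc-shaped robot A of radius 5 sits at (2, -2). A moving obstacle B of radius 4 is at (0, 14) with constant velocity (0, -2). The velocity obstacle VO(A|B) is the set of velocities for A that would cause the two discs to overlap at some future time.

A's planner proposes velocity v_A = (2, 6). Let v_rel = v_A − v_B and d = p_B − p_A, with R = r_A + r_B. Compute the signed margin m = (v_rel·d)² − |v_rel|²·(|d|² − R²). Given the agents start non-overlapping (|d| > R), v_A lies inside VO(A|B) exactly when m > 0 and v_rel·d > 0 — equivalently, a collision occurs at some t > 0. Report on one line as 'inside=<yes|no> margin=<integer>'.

d = (-2, 16),  |d|² = 260;  R = 5+4 = 9,  c = 260−9² = 179
v_rel = (2, 8),  |v_rel|² = 68;  v_rel·d = (2)·(-2) + (8)·(16) = 124
68·t² − 248·t + 179 = 0  ⇒  m = 124² − 68·179 = 3204
m = 3204 > 0,  v_rel·d = 124 > 0  ⇒  inside

inside=yes margin=3204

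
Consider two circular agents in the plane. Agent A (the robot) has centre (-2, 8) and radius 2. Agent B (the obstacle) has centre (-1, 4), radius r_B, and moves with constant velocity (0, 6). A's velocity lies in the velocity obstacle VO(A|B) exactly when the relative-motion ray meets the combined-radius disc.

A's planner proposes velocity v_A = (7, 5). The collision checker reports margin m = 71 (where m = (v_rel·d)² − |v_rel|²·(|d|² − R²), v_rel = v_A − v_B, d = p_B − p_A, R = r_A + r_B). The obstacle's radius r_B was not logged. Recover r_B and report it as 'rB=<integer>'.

m = 71
d = (1, -4);  v_rel = (7, -1),  |v_rel|² = 50
v_rel×d = (7)·(-4) − (-1)·(1) = -27
since m = R²·50 − (-27)²:  R² = (729 + 71) / 50 = 16
R = √16 = 4  ⇒  r_B = 4 − 2 = 2

rB=2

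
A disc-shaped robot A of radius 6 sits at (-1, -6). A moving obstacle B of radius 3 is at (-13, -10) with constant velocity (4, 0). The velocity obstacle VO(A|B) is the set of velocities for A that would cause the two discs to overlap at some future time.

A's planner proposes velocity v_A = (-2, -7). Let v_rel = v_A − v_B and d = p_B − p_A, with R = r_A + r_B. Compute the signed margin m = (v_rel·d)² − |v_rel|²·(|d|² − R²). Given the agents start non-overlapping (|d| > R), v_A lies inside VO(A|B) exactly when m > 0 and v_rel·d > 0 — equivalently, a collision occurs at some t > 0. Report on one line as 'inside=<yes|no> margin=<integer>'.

d = (-12, -4),  |d|² = 160;  R = 6+3 = 9,  c = 160−9² = 79
v_rel = (-6, -7),  |v_rel|² = 85;  v_rel·d = (-6)·(-12) + (-7)·(-4) = 100
85·t² − 200·t + 79 = 0  ⇒  m = 100² − 85·79 = 3285
m = 3285 > 0,  v_rel·d = 100 > 0  ⇒  inside

inside=yes margin=3285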